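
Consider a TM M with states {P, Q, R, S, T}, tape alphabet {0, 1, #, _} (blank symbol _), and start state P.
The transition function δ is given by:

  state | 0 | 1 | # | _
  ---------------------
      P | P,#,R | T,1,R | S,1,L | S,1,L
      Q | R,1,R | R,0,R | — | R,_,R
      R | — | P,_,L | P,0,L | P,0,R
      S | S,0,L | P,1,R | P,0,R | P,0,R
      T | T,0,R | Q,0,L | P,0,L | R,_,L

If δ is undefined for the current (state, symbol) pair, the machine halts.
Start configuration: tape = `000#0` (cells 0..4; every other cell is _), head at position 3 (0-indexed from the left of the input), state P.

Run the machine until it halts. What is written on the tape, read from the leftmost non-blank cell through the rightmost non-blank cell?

state=P head=3 tape=_000[#]0_   (P,#)→(S,1,L)
state=S head=2 tape=_00[0]10_   (S,0)→(S,0,L)
state=S head=1 tape=_0[0]010_   (S,0)→(S,0,L)
state=S head=0 tape=_[0]0010_   (S,0)→(S,0,L)
state=S head=-1 tape=[_]00010_   (S,_)→(P,0,R)
state=P head=0 tape=0[0]0010_   (P,0)→(P,#,R)
state=P head=1 tape=0#[0]010_   (P,0)→(P,#,R)
state=P head=2 tape=0##[0]10_   (P,0)→(P,#,R)
state=P head=3 tape=0###[1]0_   (P,1)→(T,1,R)
state=T head=4 tape=0###1[0]_   (T,0)→(T,0,R)
state=T head=5 tape=0###10[_]   (T,_)→(R,_,L)
state=R head=4 tape=0###1[0]_
The non-blank tape span at halt is 0###10.

0###10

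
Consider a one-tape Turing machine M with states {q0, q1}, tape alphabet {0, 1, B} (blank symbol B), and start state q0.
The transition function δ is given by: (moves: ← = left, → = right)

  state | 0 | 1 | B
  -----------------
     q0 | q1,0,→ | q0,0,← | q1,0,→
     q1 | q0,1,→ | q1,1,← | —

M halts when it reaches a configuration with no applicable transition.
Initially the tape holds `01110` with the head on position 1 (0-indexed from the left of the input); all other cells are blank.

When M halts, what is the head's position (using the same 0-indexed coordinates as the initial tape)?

q0 | 0[1]110B   read 1 → write 0, move ←, go to q0
q0 | [0]0110B   read 0 → write 0, move →, go to q1
q1 | 0[0]110B   read 0 → write 1, move →, go to q0
q0 | 01[1]10B   read 1 → write 0, move ←, go to q0
q0 | 0[1]010B   read 1 → write 0, move ←, go to q0
q0 | [0]0010B   read 0 → write 0, move →, go to q1
q1 | 0[0]010B   read 0 → write 1, move →, go to q0
q0 | 01[0]10B   read 0 → write 0, move →, go to q1
q1 | 010[1]0B   read 1 → write 1, move ←, go to q1
q1 | 01[0]10B   read 0 → write 1, move →, go to q0
q0 | 011[1]0B   read 1 → write 0, move ←, go to q0
q0 | 01[1]00B   read 1 → write 0, move ←, go to q0
q0 | 0[1]000B   read 1 → write 0, move ←, go to q0
q0 | [0]0000B   read 0 → write 0, move →, go to q1
q1 | 0[0]000B   read 0 → write 1, move →, go to q0
q0 | 01[0]00B   read 0 → write 0, move →, go to q1
q1 | 010[0]0B   read 0 → write 1, move →, go to q0
q0 | 0101[0]B   read 0 → write 0, move →, go to q1
q1 | 01010[B]
At halt the head is at cell 5.

5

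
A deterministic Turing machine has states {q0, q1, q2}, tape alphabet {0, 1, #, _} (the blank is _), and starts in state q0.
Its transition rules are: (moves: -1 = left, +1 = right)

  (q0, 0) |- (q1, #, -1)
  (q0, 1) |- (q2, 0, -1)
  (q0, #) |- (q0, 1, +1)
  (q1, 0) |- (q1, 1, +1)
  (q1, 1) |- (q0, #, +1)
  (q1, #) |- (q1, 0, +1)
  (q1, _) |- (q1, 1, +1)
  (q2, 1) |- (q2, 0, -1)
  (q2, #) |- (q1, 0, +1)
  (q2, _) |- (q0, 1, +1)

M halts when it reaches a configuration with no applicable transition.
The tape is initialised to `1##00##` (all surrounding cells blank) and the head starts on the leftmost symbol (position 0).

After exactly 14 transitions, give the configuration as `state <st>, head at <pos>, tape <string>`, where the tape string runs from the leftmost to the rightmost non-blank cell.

q0 | _[1]##00##   read 1 → write 0, move -1, go to q2
q2 | [_]0##00##   read _ → write 1, move +1, go to q0
q0 | 1[0]##00##   read 0 → write #, move -1, go to q1
q1 | [1]###00##   read 1 → write #, move +1, go to q0
q0 | #[#]##00##   read # → write 1, move +1, go to q0
q0 | #1[#]#00##   read # → write 1, move +1, go to q0
q0 | #11[#]00##   read # → write 1, move +1, go to q0
q0 | #111[0]0##   read 0 → write #, move -1, go to q1
q1 | #11[1]#0##   read 1 → write #, move +1, go to q0
q0 | #11#[#]0##   read # → write 1, move +1, go to q0
q0 | #11#1[0]##   read 0 → write #, move -1, go to q1
q1 | #11#[1]###   read 1 → write #, move +1, go to q0
q0 | #11##[#]##   read # → write 1, move +1, go to q0
q0 | #11##1[#]#   read # → write 1, move +1, go to q0
q0 | #11##11[#]
After 14 steps: state q0, head at 6, tape #11##11#.

state q0, head at 6, tape #11##11#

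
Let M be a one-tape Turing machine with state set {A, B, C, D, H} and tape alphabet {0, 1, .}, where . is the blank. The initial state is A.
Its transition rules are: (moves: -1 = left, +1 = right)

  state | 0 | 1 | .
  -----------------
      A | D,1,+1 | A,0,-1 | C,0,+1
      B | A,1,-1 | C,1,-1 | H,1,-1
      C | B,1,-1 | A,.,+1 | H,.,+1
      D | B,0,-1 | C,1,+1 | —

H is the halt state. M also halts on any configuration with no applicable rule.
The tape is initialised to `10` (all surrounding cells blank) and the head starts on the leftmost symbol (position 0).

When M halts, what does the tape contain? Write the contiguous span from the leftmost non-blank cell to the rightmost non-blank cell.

11.1

state=A head=0 tape=..[1]0.   (A,1)→(A,0,-1)
state=A head=-1 tape=.[.]00.   (A,.)→(C,0,+1)
state=C head=0 tape=.0[0]0.   (C,0)→(B,1,-1)
state=B head=-1 tape=.[0]10.   (B,0)→(A,1,-1)
state=A head=-2 tape=[.]110.   (A,.)→(C,0,+1)
state=C head=-1 tape=0[1]10.   (C,1)→(A,.,+1)
state=A head=0 tape=0.[1]0.   (A,1)→(A,0,-1)
state=A head=-1 tape=0[.]00.   (A,.)→(C,0,+1)
state=C head=0 tape=00[0]0.   (C,0)→(B,1,-1)
state=B head=-1 tape=0[0]10.   (B,0)→(A,1,-1)
state=A head=-2 tape=[0]110.   (A,0)→(D,1,+1)
state=D head=-1 tape=1[1]10.   (D,1)→(C,1,+1)
state=C head=0 tape=11[1]0.   (C,1)→(A,.,+1)
state=A head=1 tape=11.[0].   (A,0)→(D,1,+1)
state=D head=2 tape=11.1[.]
The non-blank tape span at halt is 11.1.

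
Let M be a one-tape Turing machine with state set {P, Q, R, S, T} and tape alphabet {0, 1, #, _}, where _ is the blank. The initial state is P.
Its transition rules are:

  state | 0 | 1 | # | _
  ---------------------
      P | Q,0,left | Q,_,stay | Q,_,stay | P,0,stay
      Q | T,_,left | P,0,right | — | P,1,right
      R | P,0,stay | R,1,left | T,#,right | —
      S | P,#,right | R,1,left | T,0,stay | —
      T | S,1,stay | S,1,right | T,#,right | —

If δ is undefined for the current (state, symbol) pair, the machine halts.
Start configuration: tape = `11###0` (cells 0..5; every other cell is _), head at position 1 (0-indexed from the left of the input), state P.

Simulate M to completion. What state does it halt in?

S

P | 1[1]###0   read 1 → write _, move stay, go to Q
Q | 1[_]###0   read _ → write 1, move right, go to P
P | 11[#]##0   read # → write _, move stay, go to Q
Q | 11[_]##0   read _ → write 1, move right, go to P
P | 111[#]#0   read # → write _, move stay, go to Q
Q | 111[_]#0   read _ → write 1, move right, go to P
P | 1111[#]0   read # → write _, move stay, go to Q
Q | 1111[_]0   read _ → write 1, move right, go to P
P | 11111[0]   read 0 → write 0, move left, go to Q
Q | 1111[1]0   read 1 → write 0, move right, go to P
P | 11110[0]   read 0 → write 0, move left, go to Q
Q | 1111[0]0   read 0 → write _, move left, go to T
T | 111[1]_0   read 1 → write 1, move right, go to S
S | 1111[_]0
No transition is defined for (S, _); M halts in state S.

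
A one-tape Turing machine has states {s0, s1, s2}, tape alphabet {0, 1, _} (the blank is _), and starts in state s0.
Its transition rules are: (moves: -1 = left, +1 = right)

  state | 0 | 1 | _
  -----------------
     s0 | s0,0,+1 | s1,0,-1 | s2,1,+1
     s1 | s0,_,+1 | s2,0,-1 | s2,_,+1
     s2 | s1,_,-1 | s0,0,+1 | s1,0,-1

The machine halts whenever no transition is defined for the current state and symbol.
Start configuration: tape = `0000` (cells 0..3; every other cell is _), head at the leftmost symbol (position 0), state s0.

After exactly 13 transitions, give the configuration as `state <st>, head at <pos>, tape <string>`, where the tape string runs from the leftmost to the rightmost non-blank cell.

s0 | [0]000__   read 0 → write 0, move +1, go to s0
s0 | 0[0]00__   read 0 → write 0, move +1, go to s0
s0 | 00[0]0__   read 0 → write 0, move +1, go to s0
s0 | 000[0]__   read 0 → write 0, move +1, go to s0
s0 | 0000[_]_   read _ → write 1, move +1, go to s2
s2 | 00001[_]   read _ → write 0, move -1, go to s1
s1 | 0000[1]0   read 1 → write 0, move -1, go to s2
s2 | 000[0]00   read 0 → write _, move -1, go to s1
s1 | 00[0]_00   read 0 → write _, move +1, go to s0
s0 | 00_[_]00   read _ → write 1, move +1, go to s2
s2 | 00_1[0]0   read 0 → write _, move -1, go to s1
s1 | 00_[1]_0   read 1 → write 0, move -1, go to s2
s2 | 00[_]0_0   read _ → write 0, move -1, go to s1
s1 | 0[0]00_0
After 13 steps: state s1, head at 1, tape 0000_0.

state s1, head at 1, tape 0000_0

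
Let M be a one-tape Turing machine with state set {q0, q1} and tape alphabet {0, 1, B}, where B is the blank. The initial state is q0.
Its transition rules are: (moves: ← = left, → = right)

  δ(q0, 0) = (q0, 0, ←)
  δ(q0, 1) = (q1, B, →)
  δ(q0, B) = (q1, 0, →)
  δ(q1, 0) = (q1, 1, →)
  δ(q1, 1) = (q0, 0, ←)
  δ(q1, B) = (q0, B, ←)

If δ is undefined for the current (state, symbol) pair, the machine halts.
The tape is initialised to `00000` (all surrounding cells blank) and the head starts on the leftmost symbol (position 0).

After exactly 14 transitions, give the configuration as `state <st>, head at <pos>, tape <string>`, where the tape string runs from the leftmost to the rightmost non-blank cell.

state q1, head at 4, tape 0111B0

state=q0 head=0 tape=B[0]0000B   (q0,0)→(q0,0,←)
state=q0 head=-1 tape=[B]00000B   (q0,B)→(q1,0,→)
state=q1 head=0 tape=0[0]0000B   (q1,0)→(q1,1,→)
state=q1 head=1 tape=01[0]000B   (q1,0)→(q1,1,→)
state=q1 head=2 tape=011[0]00B   (q1,0)→(q1,1,→)
state=q1 head=3 tape=0111[0]0B   (q1,0)→(q1,1,→)
state=q1 head=4 tape=01111[0]B   (q1,0)→(q1,1,→)
state=q1 head=5 tape=011111[B]   (q1,B)→(q0,B,←)
state=q0 head=4 tape=01111[1]B   (q0,1)→(q1,B,→)
state=q1 head=5 tape=01111B[B]   (q1,B)→(q0,B,←)
state=q0 head=4 tape=01111[B]B   (q0,B)→(q1,0,→)
state=q1 head=5 tape=011110[B]   (q1,B)→(q0,B,←)
state=q0 head=4 tape=01111[0]B   (q0,0)→(q0,0,←)
state=q0 head=3 tape=0111[1]0B   (q0,1)→(q1,B,→)
state=q1 head=4 tape=0111B[0]B
After 14 steps: state q1, head at 4, tape 0111B0.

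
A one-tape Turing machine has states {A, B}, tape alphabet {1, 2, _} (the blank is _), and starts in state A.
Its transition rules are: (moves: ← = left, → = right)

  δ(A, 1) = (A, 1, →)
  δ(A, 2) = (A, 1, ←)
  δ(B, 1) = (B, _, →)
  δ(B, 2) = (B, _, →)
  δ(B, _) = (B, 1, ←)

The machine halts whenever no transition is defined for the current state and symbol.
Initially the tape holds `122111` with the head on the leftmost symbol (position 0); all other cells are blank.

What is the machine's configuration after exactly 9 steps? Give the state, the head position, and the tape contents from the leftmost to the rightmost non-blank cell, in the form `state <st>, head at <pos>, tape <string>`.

state A, head at 5, tape 111111

A | [1]22111   read 1 → write 1, move →, go to A
A | 1[2]2111   read 2 → write 1, move ←, go to A
A | [1]12111   read 1 → write 1, move →, go to A
A | 1[1]2111   read 1 → write 1, move →, go to A
A | 11[2]111   read 2 → write 1, move ←, go to A
A | 1[1]1111   read 1 → write 1, move →, go to A
A | 11[1]111   read 1 → write 1, move →, go to A
A | 111[1]11   read 1 → write 1, move →, go to A
A | 1111[1]1   read 1 → write 1, move →, go to A
A | 11111[1]
After 9 steps: state A, head at 5, tape 111111.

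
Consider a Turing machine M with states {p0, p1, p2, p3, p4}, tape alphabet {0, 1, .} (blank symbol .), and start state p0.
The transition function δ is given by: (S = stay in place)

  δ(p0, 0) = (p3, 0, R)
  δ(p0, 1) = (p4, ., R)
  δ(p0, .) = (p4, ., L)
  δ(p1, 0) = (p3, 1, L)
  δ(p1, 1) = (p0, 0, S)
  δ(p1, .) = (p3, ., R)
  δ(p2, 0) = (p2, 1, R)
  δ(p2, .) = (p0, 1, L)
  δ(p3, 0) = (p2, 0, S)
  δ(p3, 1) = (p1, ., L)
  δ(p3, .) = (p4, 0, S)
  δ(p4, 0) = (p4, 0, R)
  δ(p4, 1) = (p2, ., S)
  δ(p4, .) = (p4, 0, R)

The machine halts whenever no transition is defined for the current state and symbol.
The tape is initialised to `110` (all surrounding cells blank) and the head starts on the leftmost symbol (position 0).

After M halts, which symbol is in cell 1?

.

state=p0 head=0 tape=.[1]10   (p0,1)→(p4,.,R)
state=p4 head=1 tape=..[1]0   (p4,1)→(p2,.,S)
state=p2 head=1 tape=..[.]0   (p2,.)→(p0,1,L)
state=p0 head=0 tape=.[.]10   (p0,.)→(p4,.,L)
state=p4 head=-1 tape=[.].10   (p4,.)→(p4,0,R)
state=p4 head=0 tape=0[.]10   (p4,.)→(p4,0,R)
state=p4 head=1 tape=00[1]0   (p4,1)→(p2,.,S)
state=p2 head=1 tape=00[.]0   (p2,.)→(p0,1,L)
state=p0 head=0 tape=0[0]10   (p0,0)→(p3,0,R)
state=p3 head=1 tape=00[1]0   (p3,1)→(p1,.,L)
state=p1 head=0 tape=0[0].0   (p1,0)→(p3,1,L)
state=p3 head=-1 tape=[0]1.0   (p3,0)→(p2,0,S)
state=p2 head=-1 tape=[0]1.0   (p2,0)→(p2,1,R)
state=p2 head=0 tape=1[1].0
Cell 1 holds . when M halts.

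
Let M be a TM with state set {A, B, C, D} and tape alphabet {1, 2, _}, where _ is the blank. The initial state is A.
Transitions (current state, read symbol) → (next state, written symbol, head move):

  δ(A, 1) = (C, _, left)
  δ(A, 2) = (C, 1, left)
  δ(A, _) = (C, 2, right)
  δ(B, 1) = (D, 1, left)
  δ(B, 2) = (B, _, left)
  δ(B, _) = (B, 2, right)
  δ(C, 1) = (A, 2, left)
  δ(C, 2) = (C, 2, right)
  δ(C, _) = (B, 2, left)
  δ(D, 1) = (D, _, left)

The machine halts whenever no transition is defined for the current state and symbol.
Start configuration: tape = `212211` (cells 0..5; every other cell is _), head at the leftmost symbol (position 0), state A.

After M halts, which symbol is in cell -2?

A | ___[2]12211   read 2 → write 1, move left, go to C
C | __[_]112211   read _ → write 2, move left, go to B
B | _[_]2112211   read _ → write 2, move right, go to B
B | _2[2]112211   read 2 → write _, move left, go to B
B | _[2]_112211   read 2 → write _, move left, go to B
B | [_]__112211   read _ → write 2, move right, go to B
B | 2[_]_112211   read _ → write 2, move right, go to B
B | 22[_]112211   read _ → write 2, move right, go to B
B | 222[1]12211   read 1 → write 1, move left, go to D
D | 22[2]112211
Cell -2 holds 2 when M halts.

2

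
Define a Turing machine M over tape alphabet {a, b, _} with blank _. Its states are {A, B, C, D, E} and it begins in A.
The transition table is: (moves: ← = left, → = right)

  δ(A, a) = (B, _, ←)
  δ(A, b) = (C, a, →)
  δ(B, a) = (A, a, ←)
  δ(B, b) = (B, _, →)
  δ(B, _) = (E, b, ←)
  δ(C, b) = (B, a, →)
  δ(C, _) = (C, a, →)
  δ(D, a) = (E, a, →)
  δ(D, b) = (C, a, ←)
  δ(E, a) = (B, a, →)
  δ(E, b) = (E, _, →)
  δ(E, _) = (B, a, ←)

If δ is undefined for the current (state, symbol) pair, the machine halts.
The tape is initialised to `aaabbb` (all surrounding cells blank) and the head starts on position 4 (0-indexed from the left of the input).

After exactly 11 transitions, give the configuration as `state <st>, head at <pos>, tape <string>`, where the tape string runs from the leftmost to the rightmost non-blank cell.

A | aaab[b]b__   read b → write a, move →, go to C
C | aaaba[b]__   read b → write a, move →, go to B
B | aaabaa[_]_   read _ → write b, move ←, go to E
E | aaaba[a]b_   read a → write a, move →, go to B
B | aaabaa[b]_   read b → write _, move →, go to B
B | aaabaa_[_]   read _ → write b, move ←, go to E
E | aaabaa[_]b   read _ → write a, move ←, go to B
B | aaaba[a]ab   read a → write a, move ←, go to A
A | aaab[a]aab   read a → write _, move ←, go to B
B | aaa[b]_aab   read b → write _, move →, go to B
B | aaa_[_]aab   read _ → write b, move ←, go to E
E | aaa[_]baab
After 11 steps: state E, head at 3, tape aaa_baab.

state E, head at 3, tape aaa_baab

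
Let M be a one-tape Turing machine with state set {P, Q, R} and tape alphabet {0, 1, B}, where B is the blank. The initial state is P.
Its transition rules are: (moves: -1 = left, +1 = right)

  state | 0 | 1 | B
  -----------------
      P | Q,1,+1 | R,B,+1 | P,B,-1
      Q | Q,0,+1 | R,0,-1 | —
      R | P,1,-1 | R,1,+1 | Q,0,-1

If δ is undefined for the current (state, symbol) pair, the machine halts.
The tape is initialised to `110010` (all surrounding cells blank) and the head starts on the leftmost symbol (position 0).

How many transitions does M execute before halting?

state=P head=0 tape=[1]10010B   (P,1)→(R,B,+1)
state=R head=1 tape=B[1]0010B   (R,1)→(R,1,+1)
state=R head=2 tape=B1[0]010B   (R,0)→(P,1,-1)
state=P head=1 tape=B[1]1010B   (P,1)→(R,B,+1)
state=R head=2 tape=BB[1]010B   (R,1)→(R,1,+1)
state=R head=3 tape=BB1[0]10B   (R,0)→(P,1,-1)
state=P head=2 tape=BB[1]110B   (P,1)→(R,B,+1)
state=R head=3 tape=BBB[1]10B   (R,1)→(R,1,+1)
state=R head=4 tape=BBB1[1]0B   (R,1)→(R,1,+1)
state=R head=5 tape=BBB11[0]B   (R,0)→(P,1,-1)
state=P head=4 tape=BBB1[1]1B   (P,1)→(R,B,+1)
state=R head=5 tape=BBB1B[1]B   (R,1)→(R,1,+1)
state=R head=6 tape=BBB1B1[B]   (R,B)→(Q,0,-1)
state=Q head=5 tape=BBB1B[1]0   (Q,1)→(R,0,-1)
state=R head=4 tape=BBB1[B]00   (R,B)→(Q,0,-1)
state=Q head=3 tape=BBB[1]000   (Q,1)→(R,0,-1)
state=R head=2 tape=BB[B]0000   (R,B)→(Q,0,-1)
state=Q head=1 tape=B[B]00000
M halts after 17 transitions.

17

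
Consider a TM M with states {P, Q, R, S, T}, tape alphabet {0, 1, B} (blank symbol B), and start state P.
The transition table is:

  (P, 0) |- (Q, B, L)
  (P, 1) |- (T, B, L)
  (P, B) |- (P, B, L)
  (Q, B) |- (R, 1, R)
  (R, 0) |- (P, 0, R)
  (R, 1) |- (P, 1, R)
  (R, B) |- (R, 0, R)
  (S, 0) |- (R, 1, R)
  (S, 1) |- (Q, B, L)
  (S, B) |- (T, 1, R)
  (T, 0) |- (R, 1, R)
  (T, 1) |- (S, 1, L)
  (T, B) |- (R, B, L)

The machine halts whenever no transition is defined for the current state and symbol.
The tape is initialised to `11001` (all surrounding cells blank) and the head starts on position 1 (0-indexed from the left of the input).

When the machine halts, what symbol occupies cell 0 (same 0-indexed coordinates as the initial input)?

state=P head=1 tape=BB1[1]001   (P,1)→(T,B,L)
state=T head=0 tape=BB[1]B001   (T,1)→(S,1,L)
state=S head=-1 tape=B[B]1B001   (S,B)→(T,1,R)
state=T head=0 tape=B1[1]B001   (T,1)→(S,1,L)
state=S head=-1 tape=B[1]1B001   (S,1)→(Q,B,L)
state=Q head=-2 tape=[B]B1B001   (Q,B)→(R,1,R)
state=R head=-1 tape=1[B]1B001   (R,B)→(R,0,R)
state=R head=0 tape=10[1]B001   (R,1)→(P,1,R)
state=P head=1 tape=101[B]001   (P,B)→(P,B,L)
state=P head=0 tape=10[1]B001   (P,1)→(T,B,L)
state=T head=-1 tape=1[0]BB001   (T,0)→(R,1,R)
state=R head=0 tape=11[B]B001   (R,B)→(R,0,R)
state=R head=1 tape=110[B]001   (R,B)→(R,0,R)
state=R head=2 tape=1100[0]01   (R,0)→(P,0,R)
state=P head=3 tape=11000[0]1   (P,0)→(Q,B,L)
state=Q head=2 tape=1100[0]B1
Cell 0 holds 0 when M halts.

0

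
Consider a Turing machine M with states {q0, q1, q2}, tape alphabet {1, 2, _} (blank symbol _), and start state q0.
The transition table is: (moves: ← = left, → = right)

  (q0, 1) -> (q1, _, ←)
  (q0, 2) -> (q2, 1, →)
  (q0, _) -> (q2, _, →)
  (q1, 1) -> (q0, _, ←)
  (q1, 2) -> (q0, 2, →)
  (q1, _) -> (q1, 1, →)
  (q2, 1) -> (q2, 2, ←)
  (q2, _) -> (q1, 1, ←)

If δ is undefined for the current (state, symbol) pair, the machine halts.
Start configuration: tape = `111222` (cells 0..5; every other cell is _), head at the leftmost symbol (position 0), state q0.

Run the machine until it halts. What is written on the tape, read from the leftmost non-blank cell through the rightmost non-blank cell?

1111111212

state=q0 head=0 tape=____[1]11222   (q0,1)→(q1,_,←)
state=q1 head=-1 tape=___[_]_11222   (q1,_)→(q1,1,→)
state=q1 head=0 tape=___1[_]11222   (q1,_)→(q1,1,→)
state=q1 head=1 tape=___11[1]1222   (q1,1)→(q0,_,←)
state=q0 head=0 tape=___1[1]_1222   (q0,1)→(q1,_,←)
state=q1 head=-1 tape=___[1]__1222   (q1,1)→(q0,_,←)
state=q0 head=-2 tape=__[_]___1222   (q0,_)→(q2,_,→)
state=q2 head=-1 tape=___[_]__1222   (q2,_)→(q1,1,←)
state=q1 head=-2 tape=__[_]1__1222   (q1,_)→(q1,1,→)
state=q1 head=-1 tape=__1[1]__1222   (q1,1)→(q0,_,←)
state=q0 head=-2 tape=__[1]___1222   (q0,1)→(q1,_,←)
state=q1 head=-3 tape=_[_]____1222   (q1,_)→(q1,1,→)
state=q1 head=-2 tape=_1[_]___1222   (q1,_)→(q1,1,→)
state=q1 head=-1 tape=_11[_]__1222   (q1,_)→(q1,1,→)
state=q1 head=0 tape=_111[_]_1222   (q1,_)→(q1,1,→)
state=q1 head=1 tape=_1111[_]1222   (q1,_)→(q1,1,→)
state=q1 head=2 tape=_11111[1]222   (q1,1)→(q0,_,←)
state=q0 head=1 tape=_1111[1]_222   (q0,1)→(q1,_,←)
state=q1 head=0 tape=_111[1]__222   (q1,1)→(q0,_,←)
state=q0 head=-1 tape=_11[1]___222   (q0,1)→(q1,_,←)
state=q1 head=-2 tape=_1[1]____222   (q1,1)→(q0,_,←)
state=q0 head=-3 tape=_[1]_____222   (q0,1)→(q1,_,←)
state=q1 head=-4 tape=[_]______222   (q1,_)→(q1,1,→)
state=q1 head=-3 tape=1[_]_____222   (q1,_)→(q1,1,→)
state=q1 head=-2 tape=11[_]____222   (q1,_)→(q1,1,→)
state=q1 head=-1 tape=111[_]___222   (q1,_)→(q1,1,→)
state=q1 head=0 tape=1111[_]__222   (q1,_)→(q1,1,→)
state=q1 head=1 tape=11111[_]_222   (q1,_)→(q1,1,→)
state=q1 head=2 tape=111111[_]222   (q1,_)→(q1,1,→)
state=q1 head=3 tape=1111111[2]22   (q1,2)→(q0,2,→)
state=q0 head=4 tape=11111112[2]2   (q0,2)→(q2,1,→)
state=q2 head=5 tape=111111121[2]
The non-blank tape span at halt is 1111111212.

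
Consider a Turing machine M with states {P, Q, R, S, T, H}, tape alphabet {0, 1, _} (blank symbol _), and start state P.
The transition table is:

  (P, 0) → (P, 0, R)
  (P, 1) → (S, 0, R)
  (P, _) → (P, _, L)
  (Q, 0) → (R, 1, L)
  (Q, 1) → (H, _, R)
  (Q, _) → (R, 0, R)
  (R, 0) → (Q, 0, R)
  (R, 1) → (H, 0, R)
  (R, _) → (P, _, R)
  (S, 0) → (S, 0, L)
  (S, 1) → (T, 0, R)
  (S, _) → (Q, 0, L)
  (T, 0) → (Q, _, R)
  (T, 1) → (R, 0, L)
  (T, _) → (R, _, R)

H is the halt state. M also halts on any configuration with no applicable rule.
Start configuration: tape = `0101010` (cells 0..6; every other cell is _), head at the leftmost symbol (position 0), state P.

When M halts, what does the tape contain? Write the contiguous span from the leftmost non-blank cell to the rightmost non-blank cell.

00_001010

state=P head=0 tape=__[0]101010   (P,0)→(P,0,R)
state=P head=1 tape=__0[1]01010   (P,1)→(S,0,R)
state=S head=2 tape=__00[0]1010   (S,0)→(S,0,L)
state=S head=1 tape=__0[0]01010   (S,0)→(S,0,L)
state=S head=0 tape=__[0]001010   (S,0)→(S,0,L)
state=S head=-1 tape=_[_]0001010   (S,_)→(Q,0,L)
state=Q head=-2 tape=[_]00001010   (Q,_)→(R,0,R)
state=R head=-1 tape=0[0]0001010   (R,0)→(Q,0,R)
state=Q head=0 tape=00[0]001010   (Q,0)→(R,1,L)
state=R head=-1 tape=0[0]1001010   (R,0)→(Q,0,R)
state=Q head=0 tape=00[1]001010   (Q,1)→(H,_,R)
state=H head=1 tape=00_[0]01010
The non-blank tape span at halt is 00_001010.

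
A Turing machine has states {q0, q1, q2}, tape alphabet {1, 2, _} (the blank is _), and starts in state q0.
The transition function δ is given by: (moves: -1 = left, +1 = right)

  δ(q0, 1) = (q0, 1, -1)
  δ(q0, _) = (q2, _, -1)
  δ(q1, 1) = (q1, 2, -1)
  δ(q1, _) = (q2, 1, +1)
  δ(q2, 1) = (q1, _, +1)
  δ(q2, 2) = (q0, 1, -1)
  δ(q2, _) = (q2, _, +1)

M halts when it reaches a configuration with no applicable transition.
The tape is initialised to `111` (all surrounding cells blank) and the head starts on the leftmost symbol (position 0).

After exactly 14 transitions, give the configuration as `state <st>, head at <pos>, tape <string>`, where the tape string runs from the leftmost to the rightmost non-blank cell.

state=q0 head=0 tape=__[1]11   (q0,1)→(q0,1,-1)
state=q0 head=-1 tape=_[_]111   (q0,_)→(q2,_,-1)
state=q2 head=-2 tape=[_]_111   (q2,_)→(q2,_,+1)
state=q2 head=-1 tape=_[_]111   (q2,_)→(q2,_,+1)
state=q2 head=0 tape=__[1]11   (q2,1)→(q1,_,+1)
state=q1 head=1 tape=___[1]1   (q1,1)→(q1,2,-1)
state=q1 head=0 tape=__[_]21   (q1,_)→(q2,1,+1)
state=q2 head=1 tape=__1[2]1   (q2,2)→(q0,1,-1)
state=q0 head=0 tape=__[1]11   (q0,1)→(q0,1,-1)
state=q0 head=-1 tape=_[_]111   (q0,_)→(q2,_,-1)
state=q2 head=-2 tape=[_]_111   (q2,_)→(q2,_,+1)
state=q2 head=-1 tape=_[_]111   (q2,_)→(q2,_,+1)
state=q2 head=0 tape=__[1]11   (q2,1)→(q1,_,+1)
state=q1 head=1 tape=___[1]1   (q1,1)→(q1,2,-1)
state=q1 head=0 tape=__[_]21
After 14 steps: state q1, head at 0, tape 21.

state q1, head at 0, tape 21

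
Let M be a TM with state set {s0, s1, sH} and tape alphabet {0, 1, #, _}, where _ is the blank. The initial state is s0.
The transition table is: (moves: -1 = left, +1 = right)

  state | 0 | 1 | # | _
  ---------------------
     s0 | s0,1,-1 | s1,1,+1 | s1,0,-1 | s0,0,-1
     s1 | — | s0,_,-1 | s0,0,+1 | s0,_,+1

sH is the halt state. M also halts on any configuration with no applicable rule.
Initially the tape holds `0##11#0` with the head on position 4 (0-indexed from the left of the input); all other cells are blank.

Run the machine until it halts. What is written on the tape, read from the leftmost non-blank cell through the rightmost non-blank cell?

s0 | 0##1[1]#0__   read 1 → write 1, move +1, go to s1
s1 | 0##11[#]0__   read # → write 0, move +1, go to s0
s0 | 0##110[0]__   read 0 → write 1, move -1, go to s0
s0 | 0##11[0]1__   read 0 → write 1, move -1, go to s0
s0 | 0##1[1]11__   read 1 → write 1, move +1, go to s1
s1 | 0##11[1]1__   read 1 → write _, move -1, go to s0
s0 | 0##1[1]_1__   read 1 → write 1, move +1, go to s1
s1 | 0##11[_]1__   read _ → write _, move +1, go to s0
s0 | 0##11_[1]__   read 1 → write 1, move +1, go to s1
s1 | 0##11_1[_]_   read _ → write _, move +1, go to s0
s0 | 0##11_1_[_]   read _ → write 0, move -1, go to s0
s0 | 0##11_1[_]0   read _ → write 0, move -1, go to s0
s0 | 0##11_[1]00   read 1 → write 1, move +1, go to s1
s1 | 0##11_1[0]0
The non-blank tape span at halt is 0##11_100.

0##11_100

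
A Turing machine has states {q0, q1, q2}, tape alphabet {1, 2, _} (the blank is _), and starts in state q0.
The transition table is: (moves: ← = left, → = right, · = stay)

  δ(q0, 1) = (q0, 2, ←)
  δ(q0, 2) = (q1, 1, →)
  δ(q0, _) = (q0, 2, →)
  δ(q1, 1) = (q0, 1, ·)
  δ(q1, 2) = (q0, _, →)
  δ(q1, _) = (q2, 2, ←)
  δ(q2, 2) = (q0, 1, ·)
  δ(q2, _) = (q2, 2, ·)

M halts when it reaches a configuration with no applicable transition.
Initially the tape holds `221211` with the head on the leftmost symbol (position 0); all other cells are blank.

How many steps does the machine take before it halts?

state=q0 head=0 tape=[2]21211_   (q0,2)→(q1,1,→)
state=q1 head=1 tape=1[2]1211_   (q1,2)→(q0,_,→)
state=q0 head=2 tape=1_[1]211_   (q0,1)→(q0,2,←)
state=q0 head=1 tape=1[_]2211_   (q0,_)→(q0,2,→)
state=q0 head=2 tape=12[2]211_   (q0,2)→(q1,1,→)
state=q1 head=3 tape=121[2]11_   (q1,2)→(q0,_,→)
state=q0 head=4 tape=121_[1]1_   (q0,1)→(q0,2,←)
state=q0 head=3 tape=121[_]21_   (q0,_)→(q0,2,→)
state=q0 head=4 tape=1212[2]1_   (q0,2)→(q1,1,→)
state=q1 head=5 tape=12121[1]_   (q1,1)→(q0,1,·)
state=q0 head=5 tape=12121[1]_   (q0,1)→(q0,2,←)
state=q0 head=4 tape=1212[1]2_   (q0,1)→(q0,2,←)
state=q0 head=3 tape=121[2]22_   (q0,2)→(q1,1,→)
state=q1 head=4 tape=1211[2]2_   (q1,2)→(q0,_,→)
state=q0 head=5 tape=1211_[2]_   (q0,2)→(q1,1,→)
state=q1 head=6 tape=1211_1[_]   (q1,_)→(q2,2,←)
state=q2 head=5 tape=1211_[1]2
M halts after 16 transitions.

16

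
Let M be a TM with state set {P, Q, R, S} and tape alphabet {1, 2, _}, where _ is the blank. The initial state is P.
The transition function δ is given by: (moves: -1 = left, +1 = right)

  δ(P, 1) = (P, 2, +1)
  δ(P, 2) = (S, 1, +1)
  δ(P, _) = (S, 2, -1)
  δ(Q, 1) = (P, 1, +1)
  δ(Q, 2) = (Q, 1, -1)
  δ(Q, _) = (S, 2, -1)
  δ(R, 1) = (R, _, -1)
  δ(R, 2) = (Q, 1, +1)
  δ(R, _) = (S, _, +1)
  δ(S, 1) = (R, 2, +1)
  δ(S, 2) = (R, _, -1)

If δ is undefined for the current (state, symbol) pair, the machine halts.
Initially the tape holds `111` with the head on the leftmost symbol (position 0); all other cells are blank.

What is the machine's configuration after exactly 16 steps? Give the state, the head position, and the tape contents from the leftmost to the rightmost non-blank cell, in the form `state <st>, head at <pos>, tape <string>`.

state Q, head at 2, tape 21__2

state=P head=0 tape=[1]11__   (P,1)→(P,2,+1)
state=P head=1 tape=2[1]1__   (P,1)→(P,2,+1)
state=P head=2 tape=22[1]__   (P,1)→(P,2,+1)
state=P head=3 tape=222[_]_   (P,_)→(S,2,-1)
state=S head=2 tape=22[2]2_   (S,2)→(R,_,-1)
state=R head=1 tape=2[2]_2_   (R,2)→(Q,1,+1)
state=Q head=2 tape=21[_]2_   (Q,_)→(S,2,-1)
state=S head=1 tape=2[1]22_   (S,1)→(R,2,+1)
state=R head=2 tape=22[2]2_   (R,2)→(Q,1,+1)
state=Q head=3 tape=221[2]_   (Q,2)→(Q,1,-1)
state=Q head=2 tape=22[1]1_   (Q,1)→(P,1,+1)
state=P head=3 tape=221[1]_   (P,1)→(P,2,+1)
state=P head=4 tape=2212[_]   (P,_)→(S,2,-1)
state=S head=3 tape=221[2]2   (S,2)→(R,_,-1)
state=R head=2 tape=22[1]_2   (R,1)→(R,_,-1)
state=R head=1 tape=2[2]__2   (R,2)→(Q,1,+1)
state=Q head=2 tape=21[_]_2
After 16 steps: state Q, head at 2, tape 21__2.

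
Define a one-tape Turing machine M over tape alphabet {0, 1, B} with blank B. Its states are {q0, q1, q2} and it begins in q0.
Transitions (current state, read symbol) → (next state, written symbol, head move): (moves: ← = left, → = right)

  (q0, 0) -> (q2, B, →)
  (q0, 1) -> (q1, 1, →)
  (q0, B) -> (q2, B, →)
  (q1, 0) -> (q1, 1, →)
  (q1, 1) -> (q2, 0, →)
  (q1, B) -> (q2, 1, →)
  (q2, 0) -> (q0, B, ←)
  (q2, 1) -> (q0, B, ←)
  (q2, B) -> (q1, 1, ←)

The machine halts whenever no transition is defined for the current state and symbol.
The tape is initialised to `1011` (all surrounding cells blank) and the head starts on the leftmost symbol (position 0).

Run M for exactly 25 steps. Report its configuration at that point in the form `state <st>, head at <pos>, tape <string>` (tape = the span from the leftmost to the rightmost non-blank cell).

state q2, head at 5, tape 111111

state=q0 head=0 tape=[1]011BB   (q0,1)→(q1,1,→)
state=q1 head=1 tape=1[0]11BB   (q1,0)→(q1,1,→)
state=q1 head=2 tape=11[1]1BB   (q1,1)→(q2,0,→)
state=q2 head=3 tape=110[1]BB   (q2,1)→(q0,B,←)
state=q0 head=2 tape=11[0]BBB   (q0,0)→(q2,B,→)
state=q2 head=3 tape=11B[B]BB   (q2,B)→(q1,1,←)
state=q1 head=2 tape=11[B]1BB   (q1,B)→(q2,1,→)
state=q2 head=3 tape=111[1]BB   (q2,1)→(q0,B,←)
state=q0 head=2 tape=11[1]BBB   (q0,1)→(q1,1,→)
state=q1 head=3 tape=111[B]BB   (q1,B)→(q2,1,→)
state=q2 head=4 tape=1111[B]B   (q2,B)→(q1,1,←)
state=q1 head=3 tape=111[1]1B   (q1,1)→(q2,0,→)
state=q2 head=4 tape=1110[1]B   (q2,1)→(q0,B,←)
state=q0 head=3 tape=111[0]BB   (q0,0)→(q2,B,→)
state=q2 head=4 tape=111B[B]B   (q2,B)→(q1,1,←)
state=q1 head=3 tape=111[B]1B   (q1,B)→(q2,1,→)
state=q2 head=4 tape=1111[1]B   (q2,1)→(q0,B,←)
state=q0 head=3 tape=111[1]BB   (q0,1)→(q1,1,→)
state=q1 head=4 tape=1111[B]B   (q1,B)→(q2,1,→)
state=q2 head=5 tape=11111[B]   (q2,B)→(q1,1,←)
state=q1 head=4 tape=1111[1]1   (q1,1)→(q2,0,→)
state=q2 head=5 tape=11110[1]   (q2,1)→(q0,B,←)
state=q0 head=4 tape=1111[0]B   (q0,0)→(q2,B,→)
state=q2 head=5 tape=1111B[B]   (q2,B)→(q1,1,←)
state=q1 head=4 tape=1111[B]1   (q1,B)→(q2,1,→)
state=q2 head=5 tape=11111[1]
After 25 steps: state q2, head at 5, tape 111111.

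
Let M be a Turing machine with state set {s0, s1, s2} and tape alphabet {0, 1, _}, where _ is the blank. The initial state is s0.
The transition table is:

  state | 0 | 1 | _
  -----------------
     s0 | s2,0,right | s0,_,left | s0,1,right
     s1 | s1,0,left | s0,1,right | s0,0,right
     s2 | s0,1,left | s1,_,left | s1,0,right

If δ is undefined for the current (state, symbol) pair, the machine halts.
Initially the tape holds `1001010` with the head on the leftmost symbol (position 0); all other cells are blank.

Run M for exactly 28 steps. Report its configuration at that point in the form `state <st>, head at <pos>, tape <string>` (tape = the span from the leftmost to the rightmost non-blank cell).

state s0, head at 4, tape 110010_0

state=s0 head=0 tape=_[1]001010   (s0,1)→(s0,_,left)
state=s0 head=-1 tape=[_]_001010   (s0,_)→(s0,1,right)
state=s0 head=0 tape=1[_]001010   (s0,_)→(s0,1,right)
state=s0 head=1 tape=11[0]01010   (s0,0)→(s2,0,right)
state=s2 head=2 tape=110[0]1010   (s2,0)→(s0,1,left)
state=s0 head=1 tape=11[0]11010   (s0,0)→(s2,0,right)
state=s2 head=2 tape=110[1]1010   (s2,1)→(s1,_,left)
state=s1 head=1 tape=11[0]_1010   (s1,0)→(s1,0,left)
state=s1 head=0 tape=1[1]0_1010   (s1,1)→(s0,1,right)
state=s0 head=1 tape=11[0]_1010   (s0,0)→(s2,0,right)
state=s2 head=2 tape=110[_]1010   (s2,_)→(s1,0,right)
state=s1 head=3 tape=1100[1]010   (s1,1)→(s0,1,right)
state=s0 head=4 tape=11001[0]10   (s0,0)→(s2,0,right)
state=s2 head=5 tape=110010[1]0   (s2,1)→(s1,_,left)
state=s1 head=4 tape=11001[0]_0   (s1,0)→(s1,0,left)
state=s1 head=3 tape=1100[1]0_0   (s1,1)→(s0,1,right)
state=s0 head=4 tape=11001[0]_0   (s0,0)→(s2,0,right)
state=s2 head=5 tape=110010[_]0   (s2,_)→(s1,0,right)
state=s1 head=6 tape=1100100[0]   (s1,0)→(s1,0,left)
state=s1 head=5 tape=110010[0]0   (s1,0)→(s1,0,left)
state=s1 head=4 tape=11001[0]00   (s1,0)→(s1,0,left)
state=s1 head=3 tape=1100[1]000   (s1,1)→(s0,1,right)
state=s0 head=4 tape=11001[0]00   (s0,0)→(s2,0,right)
state=s2 head=5 tape=110010[0]0   (s2,0)→(s0,1,left)
state=s0 head=4 tape=11001[0]10   (s0,0)→(s2,0,right)
state=s2 head=5 tape=110010[1]0   (s2,1)→(s1,_,left)
state=s1 head=4 tape=11001[0]_0   (s1,0)→(s1,0,left)
state=s1 head=3 tape=1100[1]0_0   (s1,1)→(s0,1,right)
state=s0 head=4 tape=11001[0]_0
After 28 steps: state s0, head at 4, tape 110010_0.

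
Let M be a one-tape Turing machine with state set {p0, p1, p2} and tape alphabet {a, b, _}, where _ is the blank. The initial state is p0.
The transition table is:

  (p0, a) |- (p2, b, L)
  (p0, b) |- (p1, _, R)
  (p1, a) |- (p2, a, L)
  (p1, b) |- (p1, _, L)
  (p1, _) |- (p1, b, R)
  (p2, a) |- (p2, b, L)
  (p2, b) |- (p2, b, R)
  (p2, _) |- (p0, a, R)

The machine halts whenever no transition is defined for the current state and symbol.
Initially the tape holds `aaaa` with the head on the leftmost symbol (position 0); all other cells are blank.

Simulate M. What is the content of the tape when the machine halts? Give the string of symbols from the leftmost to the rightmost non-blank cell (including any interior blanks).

abbbbbbba

state=p0 head=0 tape=____[a]aaa__   (p0,a)→(p2,b,L)
state=p2 head=-1 tape=___[_]baaa__   (p2,_)→(p0,a,R)
state=p0 head=0 tape=___a[b]aaa__   (p0,b)→(p1,_,R)
state=p1 head=1 tape=___a_[a]aa__   (p1,a)→(p2,a,L)
state=p2 head=0 tape=___a[_]aaa__   (p2,_)→(p0,a,R)
state=p0 head=1 tape=___aa[a]aa__   (p0,a)→(p2,b,L)
state=p2 head=0 tape=___a[a]baa__   (p2,a)→(p2,b,L)
state=p2 head=-1 tape=___[a]bbaa__   (p2,a)→(p2,b,L)
state=p2 head=-2 tape=__[_]bbbaa__   (p2,_)→(p0,a,R)
state=p0 head=-1 tape=__a[b]bbaa__   (p0,b)→(p1,_,R)
state=p1 head=0 tape=__a_[b]baa__   (p1,b)→(p1,_,L)
state=p1 head=-1 tape=__a[_]_baa__   (p1,_)→(p1,b,R)
state=p1 head=0 tape=__ab[_]baa__   (p1,_)→(p1,b,R)
state=p1 head=1 tape=__abb[b]aa__   (p1,b)→(p1,_,L)
state=p1 head=0 tape=__ab[b]_aa__   (p1,b)→(p1,_,L)
state=p1 head=-1 tape=__a[b]__aa__   (p1,b)→(p1,_,L)
state=p1 head=-2 tape=__[a]___aa__   (p1,a)→(p2,a,L)
state=p2 head=-3 tape=_[_]a___aa__   (p2,_)→(p0,a,R)
state=p0 head=-2 tape=_a[a]___aa__   (p0,a)→(p2,b,L)
state=p2 head=-3 tape=_[a]b___aa__   (p2,a)→(p2,b,L)
state=p2 head=-4 tape=[_]bb___aa__   (p2,_)→(p0,a,R)
state=p0 head=-3 tape=a[b]b___aa__   (p0,b)→(p1,_,R)
state=p1 head=-2 tape=a_[b]___aa__   (p1,b)→(p1,_,L)
state=p1 head=-3 tape=a[_]____aa__   (p1,_)→(p1,b,R)
state=p1 head=-2 tape=ab[_]___aa__   (p1,_)→(p1,b,R)
state=p1 head=-1 tape=abb[_]__aa__   (p1,_)→(p1,b,R)
state=p1 head=0 tape=abbb[_]_aa__   (p1,_)→(p1,b,R)
state=p1 head=1 tape=abbbb[_]aa__   (p1,_)→(p1,b,R)
state=p1 head=2 tape=abbbbb[a]a__   (p1,a)→(p2,a,L)
state=p2 head=1 tape=abbbb[b]aa__   (p2,b)→(p2,b,R)
state=p2 head=2 tape=abbbbb[a]a__   (p2,a)→(p2,b,L)
state=p2 head=1 tape=abbbb[b]ba__   (p2,b)→(p2,b,R)
state=p2 head=2 tape=abbbbb[b]a__   (p2,b)→(p2,b,R)
state=p2 head=3 tape=abbbbbb[a]__   (p2,a)→(p2,b,L)
state=p2 head=2 tape=abbbbb[b]b__   (p2,b)→(p2,b,R)
state=p2 head=3 tape=abbbbbb[b]__   (p2,b)→(p2,b,R)
state=p2 head=4 tape=abbbbbbb[_]_   (p2,_)→(p0,a,R)
state=p0 head=5 tape=abbbbbbba[_]
The non-blank tape span at halt is abbbbbbba.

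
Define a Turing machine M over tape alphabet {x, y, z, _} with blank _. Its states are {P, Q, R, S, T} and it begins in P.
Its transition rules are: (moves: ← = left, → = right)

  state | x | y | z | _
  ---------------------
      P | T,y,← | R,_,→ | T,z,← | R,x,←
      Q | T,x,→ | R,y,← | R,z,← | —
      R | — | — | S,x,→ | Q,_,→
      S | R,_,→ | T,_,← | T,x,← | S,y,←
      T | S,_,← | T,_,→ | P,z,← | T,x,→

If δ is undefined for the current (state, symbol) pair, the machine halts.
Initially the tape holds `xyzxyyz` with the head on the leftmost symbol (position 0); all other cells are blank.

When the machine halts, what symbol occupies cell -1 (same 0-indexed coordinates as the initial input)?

x

P | _[x]yzxyyz   read x → write y, move ←, go to T
T | [_]yyzxyyz   read _ → write x, move →, go to T
T | x[y]yzxyyz   read y → write _, move →, go to T
T | x_[y]zxyyz   read y → write _, move →, go to T
T | x__[z]xyyz   read z → write z, move ←, go to P
P | x_[_]zxyyz   read _ → write x, move ←, go to R
R | x[_]xzxyyz   read _ → write _, move →, go to Q
Q | x_[x]zxyyz   read x → write x, move →, go to T
T | x_x[z]xyyz   read z → write z, move ←, go to P
P | x_[x]zxyyz   read x → write y, move ←, go to T
T | x[_]yzxyyz   read _ → write x, move →, go to T
T | xx[y]zxyyz   read y → write _, move →, go to T
T | xx_[z]xyyz   read z → write z, move ←, go to P
P | xx[_]zxyyz   read _ → write x, move ←, go to R
R | x[x]xzxyyz
Cell -1 holds x when M halts.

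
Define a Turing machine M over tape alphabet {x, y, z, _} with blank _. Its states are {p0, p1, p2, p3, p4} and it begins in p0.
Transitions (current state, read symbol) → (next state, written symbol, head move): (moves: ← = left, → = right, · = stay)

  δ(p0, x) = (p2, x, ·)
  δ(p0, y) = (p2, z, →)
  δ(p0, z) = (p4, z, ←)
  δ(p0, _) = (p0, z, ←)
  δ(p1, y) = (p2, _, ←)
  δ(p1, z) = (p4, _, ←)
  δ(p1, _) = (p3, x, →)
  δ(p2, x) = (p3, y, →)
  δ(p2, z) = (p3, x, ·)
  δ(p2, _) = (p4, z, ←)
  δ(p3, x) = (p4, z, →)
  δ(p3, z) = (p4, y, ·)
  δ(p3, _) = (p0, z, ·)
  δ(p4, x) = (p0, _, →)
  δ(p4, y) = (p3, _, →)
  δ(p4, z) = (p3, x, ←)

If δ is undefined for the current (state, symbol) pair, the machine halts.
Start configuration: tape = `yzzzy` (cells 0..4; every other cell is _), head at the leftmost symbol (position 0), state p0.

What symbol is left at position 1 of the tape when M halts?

state=p0 head=0 tape=[y]zzzy_   (p0,y)→(p2,z,→)
state=p2 head=1 tape=z[z]zzy_   (p2,z)→(p3,x,·)
state=p3 head=1 tape=z[x]zzy_   (p3,x)→(p4,z,→)
state=p4 head=2 tape=zz[z]zy_   (p4,z)→(p3,x,←)
state=p3 head=1 tape=z[z]xzy_   (p3,z)→(p4,y,·)
state=p4 head=1 tape=z[y]xzy_   (p4,y)→(p3,_,→)
state=p3 head=2 tape=z_[x]zy_   (p3,x)→(p4,z,→)
state=p4 head=3 tape=z_z[z]y_   (p4,z)→(p3,x,←)
state=p3 head=2 tape=z_[z]xy_   (p3,z)→(p4,y,·)
state=p4 head=2 tape=z_[y]xy_   (p4,y)→(p3,_,→)
state=p3 head=3 tape=z__[x]y_   (p3,x)→(p4,z,→)
state=p4 head=4 tape=z__z[y]_   (p4,y)→(p3,_,→)
state=p3 head=5 tape=z__z_[_]   (p3,_)→(p0,z,·)
state=p0 head=5 tape=z__z_[z]   (p0,z)→(p4,z,←)
state=p4 head=4 tape=z__z[_]z
Cell 1 holds _ when M halts.

_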